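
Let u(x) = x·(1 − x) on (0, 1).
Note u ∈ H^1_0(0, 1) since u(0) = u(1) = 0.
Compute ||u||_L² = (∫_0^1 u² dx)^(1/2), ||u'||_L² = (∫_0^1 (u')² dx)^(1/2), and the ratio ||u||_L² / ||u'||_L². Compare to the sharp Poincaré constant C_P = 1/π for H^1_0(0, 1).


||u||_L² / ||u'||_L² = sqrt(10)/10 < C_P = 1/π.

u(x) = x·(1 − x), so u'(x) = 1 - 2*x.
u(x) = x·(1 − x) vanishes at x = 0 and x = 1, so u ∈ H^1_0(0, 1). Differentiate via the product rule and integrate the resulting polynomials term by term.
  ∫_0^1 u² dx = ∫_0^1 (x^4 - 2*x^3 + x^2) dx. Term by term:
    ∫_0^1 x^4 dx = 1/5;  ∫_0^1 -2*x^3 dx = -1/2;  ∫_0^1 x^2 dx = 1/3.
  Sum: 1/5 − 1/2 + 1/3 = 1/30.
  ∫_0^1 (u')² dx = ∫_0^1 (4*x^2 - 4*x + 1) dx. Term by term:
    ∫_0^1 4*x^2 dx = 4/3;  ∫_0^1 -4*x dx = -2;  ∫_0^1 1 dx = 1.
  Sum: 4/3 − 2 + 1 = 1/3.
∫_0^1 u² dx = 1/30, so ||u||_L² = sqrt(30)/30.
∫_0^1 (u')² dx = 1/3, so ||u'||_L² = sqrt(3)/3.
Ratio ||u||_L² / ||u'||_L² = sqrt(10)/10.
Sharp Poincaré constant on H^1_0(0, 1) is C_P = L/π = 1/π, achieved by sin(π·x).
A polynomial bump cannot attain the sharp Poincaré constant (only the first sine eigenfunction does), so the ratio is strictly less than C_P, consistent with ||u||_L² ≤ C_P ||u'||_L².


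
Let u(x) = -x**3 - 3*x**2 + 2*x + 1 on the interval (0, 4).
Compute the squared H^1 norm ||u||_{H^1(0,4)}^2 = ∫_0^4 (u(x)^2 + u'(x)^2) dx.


||u||_{H^1}^2 = 1159316/105

The H^1 norm (squared) on an interval (0, L) is
  ||u||_{H^1}^2 = ∫_0^L u(x)^2 dx + ∫_0^L u'(x)^2 dx.
Compute u'(x) = -3*x**2 - 6*x + 2.
Then u(x)^2 = x**6 + 6*x**5 + 5*x**4 - 14*x**3 - 2*x**2 + 4*x + 1 and u'(x)^2 = 9*x**4 + 36*x**3 + 24*x**2 - 24*x + 4.
Integrate each monomial from 0 to 4 using ∫_0^4 c·x^n dx = c·4^(n+1)/(n+1):
  ∫_0^4 u(x)^2 dx = ∫_0^4 (x^6 + 6*x^5 + 5*x^4 - 14*x^3 - 2*x^2 + 4*x + 1) dx. Term by term:
    ∫_0^4 x^6 dx = 16384/7;  ∫_0^4 6*x^5 dx = 4096;  ∫_0^4 5*x^4 dx = 1024;
    ∫_0^4 -14*x^3 dx = -896;  ∫_0^4 -2*x^2 dx = -128/3;  ∫_0^4 4*x dx = 32;
    ∫_0^4 1 dx = 4.
  Sum: 16384/7 + 4096 + 1024 − 896 − 128/3 + 32 + 4 = 137716/21.
  ∫_0^4 u'(x)^2 dx = ∫_0^4 (9*x^4 + 36*x^3 + 24*x^2 - 24*x + 4) dx. Term by term:
    ∫_0^4 9*x^4 dx = 9216/5;  ∫_0^4 36*x^3 dx = 2304;  ∫_0^4 24*x^2 dx = 512;
    ∫_0^4 -24*x dx = -192;  ∫_0^4 4 dx = 16.
  Sum: 9216/5 + 2304 + 512 − 192 + 16 = 22416/5.
Adding: ||u||_{H^1}^2 = 137716/21 + 22416/5 = 1159316/105.


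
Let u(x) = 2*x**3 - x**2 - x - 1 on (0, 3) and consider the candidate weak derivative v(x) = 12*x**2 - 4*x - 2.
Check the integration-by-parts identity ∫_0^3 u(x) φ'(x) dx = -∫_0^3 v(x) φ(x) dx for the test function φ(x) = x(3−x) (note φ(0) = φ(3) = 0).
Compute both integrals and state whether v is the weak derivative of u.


LHS = -549/10, RHS = -549/5. No, v is not the weak derivative of u.

u(x) = 2*x**3 - x**2 - x - 1, classical derivative u'(x) = 6*x**2 - 2*x - 1.
φ(x) = x(3−x), so φ'(x) = 3 - 2*x.
Note φ(0) = φ(3) = 0, so the boundary term u·φ vanishes.
LHS = ∫_0^3 u(x) φ'(x) dx = ∫_0^3 (-4*x^4 + 8*x^3 - x^2 - x - 3) dx. Term by term:
  ∫_0^3 -4*x^4 dx = -972/5;  ∫_0^3 8*x^3 dx = 162;  ∫_0^3 -x^2 dx = -9;
  ∫_0^3 -x dx = -9/2;  ∫_0^3 -3 dx = -9.
Sum: -972/5 + 162 − 9 − 9/2 − 9 = -549/10.
So LHS = -549/10.
∫_0^3 v(x) φ(x) dx = ∫_0^3 (-12*x^4 + 40*x^3 - 10*x^2 - 6*x) dx. Term by term:
  ∫_0^3 -12*x^4 dx = -2916/5;  ∫_0^3 40*x^3 dx = 810;  ∫_0^3 -10*x^2 dx = -90;
  ∫_0^3 -6*x dx = -27.
Sum: -2916/5 + 810 − 90 − 27 = 549/5.
So RHS = -∫_0^3 v(x) φ(x) dx = -549/5.
LHS − RHS = 549/10 ≠ 0, so the identity fails.
(For a valid weak derivative the identity must hold for EVERY test function, in particular this one. The failure shows v is NOT the weak derivative of u.)
Correct weak derivative would be u'(x) = 6*x**2 - 2*x - 1.


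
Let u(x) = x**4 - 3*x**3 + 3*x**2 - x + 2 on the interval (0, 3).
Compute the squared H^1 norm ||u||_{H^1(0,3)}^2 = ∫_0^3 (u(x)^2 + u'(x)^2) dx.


||u||_{H^1}^2 = 111837/140

The H^1 norm (squared) on an interval (0, L) is
  ||u||_{H^1}^2 = ∫_0^L u(x)^2 dx + ∫_0^L u'(x)^2 dx.
Compute u'(x) = 4*x**3 - 9*x**2 + 6*x - 1.
Then u(x)^2 = x**8 - 6*x**7 + 15*x**6 - 20*x**5 + 19*x**4 - 18*x**3 + 13*x**2 - 4*x + 4 and u'(x)^2 = 16*x**6 - 72*x**5 + 129*x**4 - 116*x**3 + 54*x**2 - 12*x + 1.
Integrate each monomial from 0 to 3 using ∫_0^3 c·x^n dx = c·3^(n+1)/(n+1):
  ∫_0^3 u(x)^2 dx = ∫_0^3 (x^8 - 6*x^7 + 15*x^6 - 20*x^5 + 19*x^4 - 18*x^3 + 13*x^2 - 4*x + 4) dx. Term by term:
    ∫_0^3 x^8 dx = 2187;  ∫_0^3 -6*x^7 dx = -19683/4;  ∫_0^3 15*x^6 dx = 32805/7;
    ∫_0^3 -20*x^5 dx = -2430;  ∫_0^3 19*x^4 dx = 4617/5;  ∫_0^3 -18*x^3 dx = -729/2;
    ∫_0^3 13*x^2 dx = 117;  ∫_0^3 -4*x dx = -18;  ∫_0^3 4 dx = 12.
  Sum: 2187 − 19683/4 + 32805/7 − 2430 + 4617/5 − 729/2 + 117 − 18 + 12 = 26961/140.
  ∫_0^3 u'(x)^2 dx = ∫_0^3 (16*x^6 - 72*x^5 + 129*x^4 - 116*x^3 + 54*x^2 - 12*x + 1) dx. Term by term:
    ∫_0^3 16*x^6 dx = 34992/7;  ∫_0^3 -72*x^5 dx = -8748;  ∫_0^3 129*x^4 dx = 31347/5;
    ∫_0^3 -116*x^3 dx = -2349;  ∫_0^3 54*x^2 dx = 486;  ∫_0^3 -12*x dx = -54;
    ∫_0^3 1 dx = 3.
  Sum: 34992/7 − 8748 + 31347/5 − 2349 + 486 − 54 + 3 = 21219/35.
Adding: ||u||_{H^1}^2 = 26961/140 + 21219/35 = 111837/140.


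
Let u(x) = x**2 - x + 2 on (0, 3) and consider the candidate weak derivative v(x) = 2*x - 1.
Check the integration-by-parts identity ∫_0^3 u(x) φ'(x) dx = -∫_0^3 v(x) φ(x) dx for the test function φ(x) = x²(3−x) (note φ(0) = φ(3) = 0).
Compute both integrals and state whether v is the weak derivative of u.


LHS = -351/20, RHS = -351/20. Yes, v = u' weakly.

u(x) = x**2 - x + 2, classical derivative u'(x) = 2*x - 1.
φ(x) = x²(3−x), so φ'(x) = 3*x*(2 - x).
Note φ(0) = φ(3) = 0, so the boundary term u·φ vanishes.
LHS = ∫_0^3 u(x) φ'(x) dx = ∫_0^3 (-3*x^4 + 9*x^3 - 12*x^2 + 12*x) dx. Term by term:
  ∫_0^3 -3*x^4 dx = -729/5;  ∫_0^3 9*x^3 dx = 729/4;  ∫_0^3 -12*x^2 dx = -108;
  ∫_0^3 12*x dx = 54.
Sum: -729/5 + 729/4 − 108 + 54 = -351/20.
So LHS = -351/20.
∫_0^3 v(x) φ(x) dx = ∫_0^3 (-2*x^4 + 7*x^3 - 3*x^2) dx. Term by term:
  ∫_0^3 -2*x^4 dx = -486/5;  ∫_0^3 7*x^3 dx = 567/4;  ∫_0^3 -3*x^2 dx = -27.
Sum: -486/5 + 567/4 − 27 = 351/20.
So RHS = -∫_0^3 v(x) φ(x) dx = -351/20.
LHS = RHS, so the identity holds for this test φ.
Moreover u is smooth here and v(x) = u'(x) = 2*x - 1 pointwise, so the identity holds for every test function. Hence v is the weak derivative of u.


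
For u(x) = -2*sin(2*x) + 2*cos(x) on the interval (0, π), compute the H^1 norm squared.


||u||_{H^1(0,π)}^2 = -64/3 + 14*π

u'(x) = -2*sin(x) - 4*cos(2*x).
Expand u² and (u')² and integrate term by term on (0, π), using: for integers n ≥ 1, ∫_0^π sin²(nx) dx = ∫_0^π cos²(nx) dx = π/2; for n ≠ n', ∫_0^π sin(nx)sin(n'x) dx = ∫_0^π cos(nx)cos(n'x) dx = 0; and by product-to-sum, ∫_0^π sin(nx)cos(n'x) dx = ½∫_0^π [sin((n+n')x) + sin((n−n')x)] dx, which is 0 when n+n' is even and 2n/(n²−n'²) when n+n' is odd (it need not vanish on (0, π)).
  u² squared terms: (-2)²·∫sin(2x)² dx = 4·π/2 = 2*π;  (2)²·∫cos(x)² dx = 4·π/2 = 2*π.
  u² cross terms: 2·(-2)·(2)·∫sin(2x)·cos(x) dx = -8·(4/3) = -32/3.
  So ∫_0^π u² dx = 2*π + 2*π − 32/3 = -32/3 + 4*π.
  (u')² squared terms: (-4)²·∫cos(2x)² dx = 16·π/2 = 8*π;  (-2)²·∫sin(x)² dx = 4·π/2 = 2*π.
  (u')² cross terms: 2·(-4)·(-2)·∫cos(2x)·sin(x) dx = 16·(-2/3) = -32/3.
  So ∫_0^π (u')² dx = 8*π + 2*π − 32/3 = -32/3 + 10*π.
||u||_{H^1}^2 = (-32/3 + 4*π) + (-32/3 + 10*π) = -64/3 + 14*π.


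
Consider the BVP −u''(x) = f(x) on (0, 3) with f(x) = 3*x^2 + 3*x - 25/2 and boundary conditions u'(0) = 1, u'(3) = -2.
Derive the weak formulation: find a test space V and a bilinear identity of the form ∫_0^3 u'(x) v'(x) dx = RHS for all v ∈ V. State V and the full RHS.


V = H^1(0, 3) (v unrestricted at boundary; u is determined up to an additive constant); weak form: ∫_0^3 u'v' dx = ∫_0^3 (3*x^2 + 3*x - 25/2) v dx − 2·v(3) − v(0) for all v ∈ V.

Multiply both sides by a test function v and integrate from 0 to 3:
  ∫_0^3 −u''(x) v(x) dx = ∫_0^3 f(x) v(x) dx.
Integrate the LHS by parts once:
  ∫_0^3 −u'' v dx = −[u'(x) v(x)]_0^3 + ∫_0^3 u'(x) v'(x) dx.
Thus ∫_0^3 u'(x) v'(x) dx = ∫_0^3 f(x) v(x) dx + [u'(x) v(x)]_0^3.
Choose V so that boundary terms are either known or forced to vanish.
u has inhomogeneous Neumann u'(0) = 1, u'(3) = -2. [u' v]_0^3 = (-2)·v(3) − (1)·v(0) = − 2·v(3) − v(0). Take V = H^1(0, 3); boundary term becomes part of RHS.
Weak formulation: find u (satisfying any essential BC) such that ∫_0^3 u'(x) v'(x) dx = ∫_0^3 f v dx − 2·v(3) − v(0) for all v ∈ V (Neumann data are natural BCs: they enter the RHS as boundary terms).
Substituting f(x) = 3*x^2 + 3*x - 25/2, the right-hand side is ∫_0^3 (3*x^2 + 3*x - 25/2) v dx − 2·v(3) − v(0).
Compatibility check (pure Neumann): taking v ≡ 1 ∈ V gives 0 = ∫_0^3 f dx + (-2) − (1), i.e. ∫_0^3 f dx must equal u'(0) − u'(3) = 3. Indeed ∫_0^3 (3*x^2 + 3*x - 25/2) dx = 3, so the data are compatible. The solution is then unique only up to an additive constant (fix it e.g. by requiring ∫_0^3 u dx = 0).


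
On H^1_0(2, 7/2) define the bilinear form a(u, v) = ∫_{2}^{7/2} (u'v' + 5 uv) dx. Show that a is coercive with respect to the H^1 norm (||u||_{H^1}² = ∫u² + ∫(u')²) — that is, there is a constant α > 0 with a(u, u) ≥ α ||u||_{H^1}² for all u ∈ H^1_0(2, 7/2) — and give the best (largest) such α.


α = 1

Coercivity of a(·,·) on H^1_0(2, 7/2) means a(u, u) ≥ α ||u||_{H^1}² for every u ∈ H^1_0.
The interval has length L = 3/2, and Poincaré/coercivity depend only on L. Here a(u, u) = ∫(u')² + (5)·∫u².
Here c = 5 ≥ 1, so a(u,u) = ∫(u')² + c∫u² ≥ ∫(u')² + ∫u² = ||u||_{H^1}², i.e. α = 1 works. No larger α is possible: a(u,u) ≥ α||u||_{H^1}² means (1−α)∫(u')² ≥ (α−c)∫u², and for the modes u_n = sin(nπ(x−x₀)/L) (x₀ the left endpoint) one has ∫u_n²/∫(u_n')² = (L/(nπ))² → 0, so a(u_n,u_n)/||u_n||_{H^1}² → 1. Hence the optimal constant is α = 1.
Therefore α = 1.


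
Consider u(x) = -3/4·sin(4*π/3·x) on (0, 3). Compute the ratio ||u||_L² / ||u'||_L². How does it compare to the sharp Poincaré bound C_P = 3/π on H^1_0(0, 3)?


||u||_L² / ||u'||_L² = 3/(4*π) < C_P = 3/π.

u(x) = -3/4·sin(4*π/3·x), so u'(x) = -π*cos(4*π*x/3).
Writing u(x) = A·sin(kπx/L) with A = -3/4 and k = 4, use ∫_0^L sin²(kπx/L) dx = L/2 and ∫_0^L cos²(kπx/L) dx = L/2.
u² = 9/16·sin²(4*π/3·x) and (u')² = π^2·cos²(4*π/3·x), and each of sin², cos² integrates to L/2 = 3/2 over (0, 3).
∫_0^3 u² dx = 27/32, so ||u||_L² = 3*sqrt(6)/8.
∫_0^3 (u')² dx = 3*π^2/2, so ||u'||_L² = sqrt(6)*π/2.
Ratio ||u||_L² / ||u'||_L² = 3/(4*π).
Sharp Poincaré constant on H^1_0(0, 3) is C_P = L/π = 3/π, achieved by sin(π/3·x).
This is the k = 4 harmonic; the ratio L/(kπ) is strictly less than C_P = L/π, consistent with the sharp inequality ||u||_L² ≤ C_P ||u'||_L².


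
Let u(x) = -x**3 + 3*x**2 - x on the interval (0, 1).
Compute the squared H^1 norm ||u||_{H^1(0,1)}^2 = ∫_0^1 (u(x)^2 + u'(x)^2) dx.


||u||_{H^1}^2 = 83/42

The H^1 norm (squared) on an interval (0, L) is
  ||u||_{H^1}^2 = ∫_0^L u(x)^2 dx + ∫_0^L u'(x)^2 dx.
Compute u'(x) = -3*x**2 + 6*x - 1.
Then u(x)^2 = x**6 - 6*x**5 + 11*x**4 - 6*x**3 + x**2 and u'(x)^2 = 9*x**4 - 36*x**3 + 42*x**2 - 12*x + 1.
Integrate each monomial from 0 to 1 using ∫_0^1 c·x^n dx = c·1^(n+1)/(n+1):
  ∫_0^1 u(x)^2 dx = ∫_0^1 (x^6 - 6*x^5 + 11*x^4 - 6*x^3 + x^2) dx. Term by term:
    ∫_0^1 x^6 dx = 1/7;  ∫_0^1 -6*x^5 dx = -1;  ∫_0^1 11*x^4 dx = 11/5;
    ∫_0^1 -6*x^3 dx = -3/2;  ∫_0^1 x^2 dx = 1/3.
  Sum: 1/7 − 1 + 11/5 − 3/2 + 1/3 = 37/210.
  ∫_0^1 u'(x)^2 dx = ∫_0^1 (9*x^4 - 36*x^3 + 42*x^2 - 12*x + 1) dx. Term by term:
    ∫_0^1 9*x^4 dx = 9/5;  ∫_0^1 -36*x^3 dx = -9;  ∫_0^1 42*x^2 dx = 14;
    ∫_0^1 -12*x dx = -6;  ∫_0^1 1 dx = 1.
  Sum: 9/5 − 9 + 14 − 6 + 1 = 9/5.
Adding: ||u||_{H^1}^2 = 37/210 + 9/5 = 83/42.


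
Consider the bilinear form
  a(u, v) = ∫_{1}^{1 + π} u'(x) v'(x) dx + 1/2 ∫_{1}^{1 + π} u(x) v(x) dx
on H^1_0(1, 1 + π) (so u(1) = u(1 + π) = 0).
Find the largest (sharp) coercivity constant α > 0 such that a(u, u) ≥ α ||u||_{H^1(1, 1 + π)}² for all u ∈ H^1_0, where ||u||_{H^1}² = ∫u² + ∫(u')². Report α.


α = 3/4

Coercivity of a(·,·) on H^1_0(1, 1 + π) means a(u, u) ≥ α ||u||_{H^1}² for every u ∈ H^1_0.
The interval has length L = π, and Poincaré/coercivity depend only on L. Here a(u, u) = ∫(u')² + (1/2)·∫u².
Here 0 < c = 1/2 < 1. The condition a(u,u) ≥ α||u||_{H^1}² reads (1−α)∫(u')² ≥ (α−c)∫u². Any admissible α is ≤ 1 (rapidly oscillating u have ∫u²/∫(u')² → 0), and α = 1 would force 0 ≥ (1−c)∫u², impossible since c < 1; so 1−α > 0. By the sharp Poincaré inequality on H^1_0 of an interval of length L, ∫(u')² ≥ (π/L)²∫u² with equality for the first sine mode sin(π(x−x₀)/L) (x₀ the left endpoint), so the inequality holds for all u iff (1−α)(π/L)² ≥ α − c, i.e. α ≤ ((π/L)² + c)/((π/L)² + 1) = (1 + c(L/π)²)/(1 + (L/π)²). With (π/L)² = 1 and c = 1/2, the largest admissible constant is α = ((π/L)² + c)/((π/L)² + 1).
Simplifying, α = 3/4.


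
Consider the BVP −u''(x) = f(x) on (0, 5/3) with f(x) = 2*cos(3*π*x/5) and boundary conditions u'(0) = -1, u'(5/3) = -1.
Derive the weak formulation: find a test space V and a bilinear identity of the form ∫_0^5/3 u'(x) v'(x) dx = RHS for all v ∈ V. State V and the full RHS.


V = H^1(0, 5/3) (v unrestricted at boundary; u is determined up to an additive constant); weak form: ∫_0^5/3 u'v' dx = ∫_0^5/3 (2*cos(3*π*x/5)) v dx − v(5/3) + v(0) for all v ∈ V.

Multiply both sides by a test function v and integrate from 0 to 5/3:
  ∫_0^5/3 −u''(x) v(x) dx = ∫_0^5/3 f(x) v(x) dx.
Integrate the LHS by parts once:
  ∫_0^5/3 −u'' v dx = −[u'(x) v(x)]_0^5/3 + ∫_0^5/3 u'(x) v'(x) dx.
Thus ∫_0^5/3 u'(x) v'(x) dx = ∫_0^5/3 f(x) v(x) dx + [u'(x) v(x)]_0^5/3.
Choose V so that boundary terms are either known or forced to vanish.
u has inhomogeneous Neumann u'(0) = -1, u'(5/3) = -1. [u' v]_0^5/3 = (-1)·v(5/3) − (-1)·v(0) = − v(5/3) + v(0). Take V = H^1(0, 5/3); boundary term becomes part of RHS.
Weak formulation: find u (satisfying any essential BC) such that ∫_0^5/3 u'(x) v'(x) dx = ∫_0^5/3 f v dx − v(5/3) + v(0) for all v ∈ V (Neumann data are natural BCs: they enter the RHS as boundary terms).
Substituting f(x) = 2*cos(3*π*x/5), the right-hand side is ∫_0^5/3 (2*cos(3*π*x/5)) v dx − v(5/3) + v(0).
Compatibility check (pure Neumann): taking v ≡ 1 ∈ V gives 0 = ∫_0^5/3 f dx + (-1) − (-1), i.e. ∫_0^5/3 f dx must equal u'(0) − u'(5/3) = 0. Indeed ∫_0^5/3 (2*cos(3*π*x/5)) dx = 0, so the data are compatible. The solution is then unique only up to an additive constant (fix it e.g. by requiring ∫_0^5/3 u dx = 0).


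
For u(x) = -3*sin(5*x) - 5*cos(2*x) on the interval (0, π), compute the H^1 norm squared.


||u||_{H^1(0,π)}^2 = 500/7 + 359*π/2

u'(x) = 10*sin(2*x) - 15*cos(5*x).
Expand u² and (u')² and integrate term by term on (0, π), using: for integers n ≥ 1, ∫_0^π sin²(nx) dx = ∫_0^π cos²(nx) dx = π/2; for n ≠ n', ∫_0^π sin(nx)sin(n'x) dx = ∫_0^π cos(nx)cos(n'x) dx = 0; and by product-to-sum, ∫_0^π sin(nx)cos(n'x) dx = ½∫_0^π [sin((n+n')x) + sin((n−n')x)] dx, which is 0 when n+n' is even and 2n/(n²−n'²) when n+n' is odd (it need not vanish on (0, π)).
  u² squared terms: (-5)²·∫cos(2x)² dx = 25·π/2 = 25*π/2;  (-3)²·∫sin(5x)² dx = 9·π/2 = 9*π/2.
  u² cross terms: 2·(-5)·(-3)·∫cos(2x)·sin(5x) dx = 30·(10/21) = 100/7.
  So ∫_0^π u² dx = 25*π/2 + 9*π/2 + 100/7 = 100/7 + 17*π.
  (u')² squared terms: (-15)²·∫cos(5x)² dx = 225·π/2 = 225*π/2;  (10)²·∫sin(2x)² dx = 100·π/2 = 50*π.
  (u')² cross terms: 2·(-15)·(10)·∫cos(5x)·sin(2x) dx = -300·(-4/21) = 400/7.
  So ∫_0^π (u')² dx = 225*π/2 + 50*π + 400/7 = 400/7 + 325*π/2.
||u||_{H^1}^2 = (100/7 + 17*π) + (400/7 + 325*π/2) = 500/7 + 359*π/2.


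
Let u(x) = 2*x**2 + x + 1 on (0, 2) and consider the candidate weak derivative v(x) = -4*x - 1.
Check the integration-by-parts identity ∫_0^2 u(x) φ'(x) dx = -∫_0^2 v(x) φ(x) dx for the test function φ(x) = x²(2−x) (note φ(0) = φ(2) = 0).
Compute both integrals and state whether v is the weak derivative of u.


LHS = -116/15, RHS = 116/15. No, v is not the weak derivative of u.

u(x) = 2*x**2 + x + 1, classical derivative u'(x) = 4*x + 1.
φ(x) = x²(2−x), so φ'(x) = x*(4 - 3*x).
Note φ(0) = φ(2) = 0, so the boundary term u·φ vanishes.
LHS = ∫_0^2 u(x) φ'(x) dx = ∫_0^2 (-6*x^4 + 5*x^3 + x^2 + 4*x) dx. Term by term:
  ∫_0^2 -6*x^4 dx = -192/5;  ∫_0^2 5*x^3 dx = 20;  ∫_0^2 x^2 dx = 8/3;
  ∫_0^2 4*x dx = 8.
Sum: -192/5 + 20 + 8/3 + 8 = -116/15.
So LHS = -116/15.
∫_0^2 v(x) φ(x) dx = ∫_0^2 (4*x^4 - 7*x^3 - 2*x^2) dx. Term by term:
  ∫_0^2 4*x^4 dx = 128/5;  ∫_0^2 -7*x^3 dx = -28;  ∫_0^2 -2*x^2 dx = -16/3.
Sum: 128/5 − 28 − 16/3 = -116/15.
So RHS = -∫_0^2 v(x) φ(x) dx = 116/15.
LHS − RHS = -232/15 ≠ 0, so the identity fails.
(For a valid weak derivative the identity must hold for EVERY test function, in particular this one. The failure shows v is NOT the weak derivative of u.)
Correct weak derivative would be u'(x) = 4*x + 1.


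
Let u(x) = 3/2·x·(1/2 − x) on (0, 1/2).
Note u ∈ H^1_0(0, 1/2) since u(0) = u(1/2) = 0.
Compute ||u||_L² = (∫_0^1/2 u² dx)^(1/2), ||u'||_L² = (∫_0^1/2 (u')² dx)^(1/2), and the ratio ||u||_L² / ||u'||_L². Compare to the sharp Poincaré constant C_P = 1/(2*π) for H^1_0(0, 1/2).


||u||_L² / ||u'||_L² = sqrt(10)/20 < C_P = 1/(2*π).

u(x) = 3/2·x·(1/2 − x), so u'(x) = 3/4 - 3*x.
u(x) = 3/2·x·(1/2 − x) vanishes at x = 0 and x = 1/2, so u ∈ H^1_0(0, 1/2). Differentiate via the product rule and integrate the resulting polynomials term by term.
  ∫_0^1/2 u² dx = ∫_0^1/2 (9*x^4/4 - 9*x^3/4 + 9*x^2/16) dx. Term by term:
    ∫_0^1/2 9*x^4/4 dx = 9/640;  ∫_0^1/2 -9*x^3/4 dx = -9/256;  ∫_0^1/2 9*x^2/16 dx = 3/128.
  Sum: 9/640 − 9/256 + 3/128 = 3/1280.
  ∫_0^1/2 (u')² dx = ∫_0^1/2 (9*x^2 - 9*x/2 + 9/16) dx. Term by term:
    ∫_0^1/2 9*x^2 dx = 3/8;  ∫_0^1/2 -9*x/2 dx = -9/16;  ∫_0^1/2 9/16 dx = 9/32.
  Sum: 3/8 − 9/16 + 9/32 = 3/32.
∫_0^1/2 u² dx = 3/1280, so ||u||_L² = sqrt(15)/80.
∫_0^1/2 (u')² dx = 3/32, so ||u'||_L² = sqrt(6)/8.
Ratio ||u||_L² / ||u'||_L² = sqrt(10)/20.
Sharp Poincaré constant on H^1_0(0, 1/2) is C_P = L/π = 1/(2*π), achieved by sin(2*π·x).
A polynomial bump cannot attain the sharp Poincaré constant (only the first sine eigenfunction does), so the ratio is strictly less than C_P, consistent with ||u||_L² ≤ C_P ||u'||_L².


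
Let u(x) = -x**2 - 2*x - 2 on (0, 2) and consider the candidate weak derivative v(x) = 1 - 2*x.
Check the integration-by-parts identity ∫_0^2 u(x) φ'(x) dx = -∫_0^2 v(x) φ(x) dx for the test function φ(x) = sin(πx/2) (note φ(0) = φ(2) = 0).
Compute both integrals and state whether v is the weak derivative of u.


LHS = 16/π, RHS = 4/π. No, v is not the weak derivative of u.

u(x) = -x**2 - 2*x - 2, classical derivative u'(x) = -2*x - 2.
φ(x) = sin(πx/2), so φ'(x) = π*cos(π*x/2)/2.
Note φ(0) = φ(2) = 0, so the boundary term u·φ vanishes.
LHS = ∫_0^2 u(x) φ'(x) dx = ∫_0^2 (-π*x^2*cos(π*x/2)/2 - π*x*cos(π*x/2) - π*cos(π*x/2)) dx. Term by term:
  ∫_0^2 -π*cos(π*x/2) dx = 0;  ∫_0^2 -π*x*cos(π*x/2) dx = 8/π;  ∫_0^2 -π*x^2*cos(π*x/2)/2 dx = 8/π.
Sum: 0 + 8/π + 8/π = 16/π.
So LHS = 16/π.
∫_0^2 v(x) φ(x) dx = ∫_0^2 (-2*x*sin(π*x/2) + sin(π*x/2)) dx. Term by term:
  ∫_0^2 -2*x*sin(π*x/2) dx = -8/π;  ∫_0^2 sin(π*x/2) dx = 4/π.
Sum: -8/π + 4/π = -4/π.
So RHS = -∫_0^2 v(x) φ(x) dx = 4/π.
LHS − RHS = 12/π ≠ 0, so the identity fails.
(For a valid weak derivative the identity must hold for EVERY test function, in particular this one. The failure shows v is NOT the weak derivative of u.)
Correct weak derivative would be u'(x) = -2*x - 2.


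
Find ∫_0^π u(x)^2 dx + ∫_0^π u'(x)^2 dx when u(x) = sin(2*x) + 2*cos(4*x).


||u||_{H^1(0,π)}^2 = 73*π/2

u'(x) = -8*sin(4*x) + 2*cos(2*x).
Expand u² and (u')² and integrate term by term on (0, π), using: for integers n ≥ 1, ∫_0^π sin²(nx) dx = ∫_0^π cos²(nx) dx = π/2; for n ≠ n', ∫_0^π sin(nx)sin(n'x) dx = ∫_0^π cos(nx)cos(n'x) dx = 0; and by product-to-sum, ∫_0^π sin(nx)cos(n'x) dx = ½∫_0^π [sin((n+n')x) + sin((n−n')x)] dx, which is 0 when n+n' is even and 2n/(n²−n'²) when n+n' is odd (it need not vanish on (0, π)).
  u² squared terms: (2)²·∫cos(4x)² dx = 4·π/2 = 2*π;  (1)²·∫sin(2x)² dx = 1·π/2 = π/2.
  u² cross terms: 2·(2)·(1)·∫cos(4x)·sin(2x) dx = 4·(0) = 0.
  So ∫_0^π u² dx = 2*π + π/2 + 0 = 5*π/2.
  (u')² squared terms: (-8)²·∫sin(4x)² dx = 64·π/2 = 32*π;  (2)²·∫cos(2x)² dx = 4·π/2 = 2*π.
  (u')² cross terms: 2·(-8)·(2)·∫sin(4x)·cos(2x) dx = -32·(0) = 0.
  So ∫_0^π (u')² dx = 32*π + 2*π + 0 = 34*π.
||u||_{H^1}^2 = (5*π/2) + (34*π) = 73*π/2.


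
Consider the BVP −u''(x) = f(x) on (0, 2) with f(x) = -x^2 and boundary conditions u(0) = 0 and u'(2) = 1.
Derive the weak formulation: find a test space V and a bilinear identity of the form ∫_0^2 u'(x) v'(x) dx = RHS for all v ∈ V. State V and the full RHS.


V = {v ∈ H^1(0, 2) : v(0) = 0} (test functions vanish at x = 0 where u is specified); weak form: ∫_0^2 u'v' dx = ∫_0^2 (-x^2) v dx + v(2) for all v ∈ V.

Multiply both sides by a test function v and integrate from 0 to 2:
  ∫_0^2 −u''(x) v(x) dx = ∫_0^2 f(x) v(x) dx.
Integrate the LHS by parts once:
  ∫_0^2 −u'' v dx = −[u'(x) v(x)]_0^2 + ∫_0^2 u'(x) v'(x) dx.
Thus ∫_0^2 u'(x) v'(x) dx = ∫_0^2 f(x) v(x) dx + [u'(x) v(x)]_0^2.
Choose V so that boundary terms are either known or forced to vanish.
Mixed BC: u(0) = 0 (Dirichlet) and u'(2) = 1 (Neumann). Define V = {v ∈ H^1(0, 2) : v(0) = 0}. Then [u' v]_0^2 = u'(2)·v(2) − u'(0)·0 = v(2).
Weak formulation: find u (satisfying any essential BC) such that ∫_0^2 u'(x) v'(x) dx = ∫_0^2 f v dx + v(2) for all v ∈ V (Dirichlet at 0 absorbed into V; Neumann datum at x = 2 contributes the boundary term).
Substituting f(x) = -x^2, the right-hand side is ∫_0^2 (-x^2) v dx + v(2).


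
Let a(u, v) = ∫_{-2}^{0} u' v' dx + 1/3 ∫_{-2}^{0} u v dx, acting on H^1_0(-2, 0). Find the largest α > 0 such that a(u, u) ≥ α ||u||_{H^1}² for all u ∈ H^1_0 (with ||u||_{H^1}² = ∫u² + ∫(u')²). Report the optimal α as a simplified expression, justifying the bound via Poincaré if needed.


α = (4/3 + π^2)/(4 + π^2)

Coercivity of a(·,·) on H^1_0(-2, 0) means a(u, u) ≥ α ||u||_{H^1}² for every u ∈ H^1_0.
The interval has length L = 2, and Poincaré/coercivity depend only on L. Here a(u, u) = ∫(u')² + (1/3)·∫u².
Here 0 < c = 1/3 < 1. The condition a(u,u) ≥ α||u||_{H^1}² reads (1−α)∫(u')² ≥ (α−c)∫u². Any admissible α is ≤ 1 (rapidly oscillating u have ∫u²/∫(u')² → 0), and α = 1 would force 0 ≥ (1−c)∫u², impossible since c < 1; so 1−α > 0. By the sharp Poincaré inequality on H^1_0 of an interval of length L, ∫(u')² ≥ (π/L)²∫u² with equality for the first sine mode sin(π(x−x₀)/L) (x₀ the left endpoint), so the inequality holds for all u iff (1−α)(π/L)² ≥ α − c, i.e. α ≤ ((π/L)² + c)/((π/L)² + 1) = (1 + c(L/π)²)/(1 + (L/π)²). With (π/L)² = π^2/4 and c = 1/3, the largest admissible constant is α = ((π/L)² + c)/((π/L)² + 1).
Simplifying, α = (4/3 + π^2)/(4 + π^2).


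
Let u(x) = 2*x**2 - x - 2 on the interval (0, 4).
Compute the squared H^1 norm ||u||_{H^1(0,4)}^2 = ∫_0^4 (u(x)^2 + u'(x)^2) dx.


||u||_{H^1}^2 = 3716/5

The H^1 norm (squared) on an interval (0, L) is
  ||u||_{H^1}^2 = ∫_0^L u(x)^2 dx + ∫_0^L u'(x)^2 dx.
Compute u'(x) = 4*x - 1.
Then u(x)^2 = 4*x**4 - 4*x**3 - 7*x**2 + 4*x + 4 and u'(x)^2 = 16*x**2 - 8*x + 1.
Integrate each monomial from 0 to 4 using ∫_0^4 c·x^n dx = c·4^(n+1)/(n+1):
  ∫_0^4 u(x)^2 dx = ∫_0^4 (4*x^4 - 4*x^3 - 7*x^2 + 4*x + 4) dx. Term by term:
    ∫_0^4 4*x^4 dx = 4096/5;  ∫_0^4 -4*x^3 dx = -256;  ∫_0^4 -7*x^2 dx = -448/3;
    ∫_0^4 4*x dx = 32;  ∫_0^4 4 dx = 16.
  Sum: 4096/5 − 256 − 448/3 + 32 + 16 = 6928/15.
  ∫_0^4 u'(x)^2 dx = ∫_0^4 (16*x^2 - 8*x + 1) dx. Term by term:
    ∫_0^4 16*x^2 dx = 1024/3;  ∫_0^4 -8*x dx = -64;  ∫_0^4 1 dx = 4.
  Sum: 1024/3 − 64 + 4 = 844/3.
Adding: ||u||_{H^1}^2 = 6928/15 + 844/3 = 3716/5.


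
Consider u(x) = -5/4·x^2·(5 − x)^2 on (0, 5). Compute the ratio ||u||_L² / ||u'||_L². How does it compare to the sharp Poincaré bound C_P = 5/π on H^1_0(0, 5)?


||u||_L² / ||u'||_L² = 5*sqrt(3)/6 < C_P = 5/π.

u(x) = -5/4·x^2·(5 − x)^2, so u'(x) = 5*x*(x*(5 - x) - (x - 5)^2)/2.
u(x) = -5/4·x^2·(5 − x)^2 vanishes at x = 0 and x = 5, so u ∈ H^1_0(0, 5). Differentiate via the product rule and integrate the resulting polynomials term by term.
  ∫_0^5 u² dx = ∫_0^5 (25*x^8/16 - 125*x^7/4 + 1875*x^6/8 - 3125*x^5/4 + 15625*x^4/16) dx. Term by term:
    ∫_0^5 25*x^8/16 dx = 48828125/144;  ∫_0^5 -125*x^7/4 dx = -48828125/32;  ∫_0^5 1875*x^6/8 dx = 146484375/56;
    ∫_0^5 -3125*x^5/4 dx = -48828125/24;  ∫_0^5 15625*x^4/16 dx = 9765625/16.
  Sum: 48828125/144 − 48828125/32 + 146484375/56 − 48828125/24 + 9765625/16 = 9765625/2016.
  ∫_0^5 (u')² dx = ∫_0^5 (25*x^6 - 375*x^5 + 8125*x^4/4 - 9375*x^3/2 + 15625*x^2/4) dx. Term by term:
    ∫_0^5 25*x^6 dx = 1953125/7;  ∫_0^5 -375*x^5 dx = -1953125/2;  ∫_0^5 8125*x^4/4 dx = 5078125/4;
    ∫_0^5 -9375*x^3/2 dx = -5859375/8;  ∫_0^5 15625*x^2/4 dx = 1953125/12.
  Sum: 1953125/7 − 1953125/2 + 5078125/4 − 5859375/8 + 1953125/12 = 390625/168.
∫_0^5 u² dx = 9765625/2016, so ||u||_L² = 3125*sqrt(14)/168.
∫_0^5 (u')² dx = 390625/168, so ||u'||_L² = 625*sqrt(42)/84.
Ratio ||u||_L² / ||u'||_L² = 5*sqrt(3)/6.
Sharp Poincaré constant on H^1_0(0, 5) is C_P = L/π = 5/π, achieved by sin(π/5·x).
A polynomial bump cannot attain the sharp Poincaré constant (only the first sine eigenfunction does), so the ratio is strictly less than C_P, consistent with ||u||_L² ≤ C_P ||u'||_L².


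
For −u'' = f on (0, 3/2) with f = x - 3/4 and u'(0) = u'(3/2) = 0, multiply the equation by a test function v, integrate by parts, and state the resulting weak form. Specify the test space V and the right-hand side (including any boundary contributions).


V = H^1(0, 3/2) (no boundary constraint on v; u is determined up to an additive constant); weak form: ∫_0^3/2 u'v' dx = ∫_0^3/2 (x - 3/4) v dx for all v ∈ V.

Multiply both sides by a test function v and integrate from 0 to 3/2:
  ∫_0^3/2 −u''(x) v(x) dx = ∫_0^3/2 f(x) v(x) dx.
Integrate the LHS by parts once:
  ∫_0^3/2 −u'' v dx = −[u'(x) v(x)]_0^3/2 + ∫_0^3/2 u'(x) v'(x) dx.
Thus ∫_0^3/2 u'(x) v'(x) dx = ∫_0^3/2 f(x) v(x) dx + [u'(x) v(x)]_0^3/2.
Choose V so that boundary terms are either known or forced to vanish.
u has homogeneous Neumann: u'(0) = u'(3/2) = 0. So [u' v]_0^3/2 = 0·v(3/2) − 0·v(0) = 0 for any v; take V = H^1(0, 3/2).
Weak formulation: find u (satisfying any essential BC) such that ∫_0^3/2 u'(x) v'(x) dx = ∫_0^3/2 f v dx for all v ∈ V (homogeneous Neumann, so boundary terms vanish).
Substituting f(x) = x - 3/4, the right-hand side is ∫_0^3/2 (x - 3/4) v dx.
Compatibility check (pure Neumann): taking v ≡ 1 ∈ V gives 0 = ∫_0^3/2 f dx + (0) − (0), i.e. ∫_0^3/2 f dx must equal u'(0) − u'(3/2) = 0. Indeed ∫_0^3/2 (x - 3/4) dx = 0, so the data are compatible. The solution is then unique only up to an additive constant (fix it e.g. by requiring ∫_0^3/2 u dx = 0).


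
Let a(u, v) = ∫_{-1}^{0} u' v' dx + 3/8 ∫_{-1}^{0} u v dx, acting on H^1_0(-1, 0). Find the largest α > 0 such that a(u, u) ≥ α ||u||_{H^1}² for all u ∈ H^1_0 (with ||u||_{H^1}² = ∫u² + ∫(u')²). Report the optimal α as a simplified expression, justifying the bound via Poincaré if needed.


α = (3/8 + π^2)/(1 + π^2)

Coercivity of a(·,·) on H^1_0(-1, 0) means a(u, u) ≥ α ||u||_{H^1}² for every u ∈ H^1_0.
The interval has length L = 1, and Poincaré/coercivity depend only on L. Here a(u, u) = ∫(u')² + (3/8)·∫u².
Here 0 < c = 3/8 < 1. The condition a(u,u) ≥ α||u||_{H^1}² reads (1−α)∫(u')² ≥ (α−c)∫u². Any admissible α is ≤ 1 (rapidly oscillating u have ∫u²/∫(u')² → 0), and α = 1 would force 0 ≥ (1−c)∫u², impossible since c < 1; so 1−α > 0. By the sharp Poincaré inequality on H^1_0 of an interval of length L, ∫(u')² ≥ (π/L)²∫u² with equality for the first sine mode sin(π(x−x₀)/L) (x₀ the left endpoint), so the inequality holds for all u iff (1−α)(π/L)² ≥ α − c, i.e. α ≤ ((π/L)² + c)/((π/L)² + 1) = (1 + c(L/π)²)/(1 + (L/π)²). With (π/L)² = π^2 and c = 3/8, the largest admissible constant is α = ((π/L)² + c)/((π/L)² + 1).
Simplifying, α = (3/8 + π^2)/(1 + π^2).


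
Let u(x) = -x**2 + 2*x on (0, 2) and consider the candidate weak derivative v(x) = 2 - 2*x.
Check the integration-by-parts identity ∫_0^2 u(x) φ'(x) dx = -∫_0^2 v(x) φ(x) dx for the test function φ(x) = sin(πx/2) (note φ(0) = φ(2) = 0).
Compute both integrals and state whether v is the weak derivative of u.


LHS = 0, RHS = 0. Yes, v = u' weakly.

u(x) = -x**2 + 2*x, classical derivative u'(x) = 2 - 2*x.
φ(x) = sin(πx/2), so φ'(x) = π*cos(π*x/2)/2.
Note φ(0) = φ(2) = 0, so the boundary term u·φ vanishes.
LHS = ∫_0^2 u(x) φ'(x) dx = ∫_0^2 (-π*x^2*cos(π*x/2)/2 + π*x*cos(π*x/2)) dx. Term by term:
  ∫_0^2 π*x*cos(π*x/2) dx = -8/π;  ∫_0^2 -π*x^2*cos(π*x/2)/2 dx = 8/π.
Sum: -8/π + 8/π = 0.
So LHS = 0.
∫_0^2 v(x) φ(x) dx = ∫_0^2 (-2*x*sin(π*x/2) + 2*sin(π*x/2)) dx. Term by term:
  ∫_0^2 2*sin(π*x/2) dx = 8/π;  ∫_0^2 -2*x*sin(π*x/2) dx = -8/π.
Sum: 8/π − 8/π = 0.
So RHS = -∫_0^2 v(x) φ(x) dx = 0.
LHS = RHS, so the identity holds for this test φ.
Moreover u is smooth here and v(x) = u'(x) = 2 - 2*x pointwise, so the identity holds for every test function. Hence v is the weak derivative of u.


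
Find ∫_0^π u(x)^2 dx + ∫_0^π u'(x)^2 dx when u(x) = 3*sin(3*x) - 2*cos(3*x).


||u||_{H^1(0,π)}^2 = 65*π

u'(x) = 6*sin(3*x) + 9*cos(3*x).
Expand u² and (u')² and integrate term by term on (0, π), using: for integers n ≥ 1, ∫_0^π sin²(nx) dx = ∫_0^π cos²(nx) dx = π/2; for n ≠ n', ∫_0^π sin(nx)sin(n'x) dx = ∫_0^π cos(nx)cos(n'x) dx = 0; and by product-to-sum, ∫_0^π sin(nx)cos(n'x) dx = ½∫_0^π [sin((n+n')x) + sin((n−n')x)] dx, which is 0 when n+n' is even and 2n/(n²−n'²) when n+n' is odd (it need not vanish on (0, π)).
  u² squared terms: (-2)²·∫cos(3x)² dx = 4·π/2 = 2*π;  (3)²·∫sin(3x)² dx = 9·π/2 = 9*π/2.
  u² cross terms: 2·(-2)·(3)·∫cos(3x)·sin(3x) dx = -12·(0) = 0.
  So ∫_0^π u² dx = 2*π + 9*π/2 + 0 = 13*π/2.
  (u')² squared terms: (6)²·∫sin(3x)² dx = 36·π/2 = 18*π;  (9)²·∫cos(3x)² dx = 81·π/2 = 81*π/2.
  (u')² cross terms: 2·(6)·(9)·∫sin(3x)·cos(3x) dx = 108·(0) = 0.
  So ∫_0^π (u')² dx = 18*π + 81*π/2 + 0 = 117*π/2.
||u||_{H^1}^2 = (13*π/2) + (117*π/2) = 65*π.


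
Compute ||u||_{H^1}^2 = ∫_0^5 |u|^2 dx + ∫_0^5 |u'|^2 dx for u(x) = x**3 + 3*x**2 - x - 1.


||u||_{H^1}^2 = 883835/21

The H^1 norm (squared) on an interval (0, L) is
  ||u||_{H^1}^2 = ∫_0^L u(x)^2 dx + ∫_0^L u'(x)^2 dx.
Compute u'(x) = 3*x**2 + 6*x - 1.
Then u(x)^2 = x**6 + 6*x**5 + 7*x**4 - 8*x**3 - 5*x**2 + 2*x + 1 and u'(x)^2 = 9*x**4 + 36*x**3 + 30*x**2 - 12*x + 1.
Integrate each monomial from 0 to 5 using ∫_0^5 c·x^n dx = c·5^(n+1)/(n+1):
  ∫_0^5 u(x)^2 dx = ∫_0^5 (x^6 + 6*x^5 + 7*x^4 - 8*x^3 - 5*x^2 + 2*x + 1) dx. Term by term:
    ∫_0^5 x^6 dx = 78125/7;  ∫_0^5 6*x^5 dx = 15625;  ∫_0^5 7*x^4 dx = 4375;
    ∫_0^5 -8*x^3 dx = -1250;  ∫_0^5 -5*x^2 dx = -625/3;  ∫_0^5 2*x dx = 25;
    ∫_0^5 1 dx = 5.
  Sum: 78125/7 + 15625 + 4375 − 1250 − 625/3 + 25 + 5 = 624380/21.
  ∫_0^5 u'(x)^2 dx = ∫_0^5 (9*x^4 + 36*x^3 + 30*x^2 - 12*x + 1) dx. Term by term:
    ∫_0^5 9*x^4 dx = 5625;  ∫_0^5 36*x^3 dx = 5625;  ∫_0^5 30*x^2 dx = 1250;
    ∫_0^5 -12*x dx = -150;  ∫_0^5 1 dx = 5.
  Sum: 5625 + 5625 + 1250 − 150 + 5 = 12355.
Adding: ||u||_{H^1}^2 = 624380/21 + 12355 = 883835/21.


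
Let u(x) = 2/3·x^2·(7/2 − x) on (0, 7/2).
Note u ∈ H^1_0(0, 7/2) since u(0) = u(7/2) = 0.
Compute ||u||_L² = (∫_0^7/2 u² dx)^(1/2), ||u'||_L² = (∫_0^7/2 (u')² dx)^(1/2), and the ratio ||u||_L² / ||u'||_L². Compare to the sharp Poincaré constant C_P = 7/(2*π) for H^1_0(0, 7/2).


||u||_L² / ||u'||_L² = sqrt(14)/4 < C_P = 7/(2*π).

u(x) = 2/3·x^2·(7/2 − x), so u'(x) = 2*x*(7 - 3*x)/3.
u(x) = 2/3·x^2·(7/2 − x) vanishes at x = 0 and x = 7/2, so u ∈ H^1_0(0, 7/2). Differentiate via the product rule and integrate the resulting polynomials term by term.
  ∫_0^7/2 u² dx = ∫_0^7/2 (4*x^6/9 - 28*x^5/9 + 49*x^4/9) dx. Term by term:
    ∫_0^7/2 4*x^6/9 dx = 117649/288;  ∫_0^7/2 -28*x^5/9 dx = -823543/864;  ∫_0^7/2 49*x^4/9 dx = 823543/1440.
  Sum: 117649/288 − 823543/864 + 823543/1440 = 117649/4320.
  ∫_0^7/2 (u')² dx = ∫_0^7/2 (4*x^4 - 56*x^3/3 + 196*x^2/9) dx. Term by term:
    ∫_0^7/2 4*x^4 dx = 16807/40;  ∫_0^7/2 -56*x^3/3 dx = -16807/24;  ∫_0^7/2 196*x^2/9 dx = 16807/54.
  Sum: 16807/40 − 16807/24 + 16807/54 = 16807/540.
∫_0^7/2 u² dx = 117649/4320, so ||u||_L² = 343*sqrt(30)/360.
∫_0^7/2 (u')² dx = 16807/540, so ||u'||_L² = 49*sqrt(105)/90.
Ratio ||u||_L² / ||u'||_L² = sqrt(14)/4.
Sharp Poincaré constant on H^1_0(0, 7/2) is C_P = L/π = 7/(2*π), achieved by sin(2*π/7·x).
A polynomial bump cannot attain the sharp Poincaré constant (only the first sine eigenfunction does), so the ratio is strictly less than C_P, consistent with ||u||_L² ≤ C_P ||u'||_L².


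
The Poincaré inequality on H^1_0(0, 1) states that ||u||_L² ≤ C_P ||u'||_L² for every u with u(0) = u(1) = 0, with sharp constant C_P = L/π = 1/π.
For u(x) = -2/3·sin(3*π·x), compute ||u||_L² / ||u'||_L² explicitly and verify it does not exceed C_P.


||u||_L² / ||u'||_L² = 1/(3*π) < C_P = 1/π.

u(x) = -2/3·sin(3*π·x), so u'(x) = -2*π*cos(3*π*x).
Writing u(x) = A·sin(kπx/L) with A = -2/3 and k = 3, use ∫_0^L sin²(kπx/L) dx = L/2 and ∫_0^L cos²(kπx/L) dx = L/2.
u² = 4/9·sin²(3*π·x) and (u')² = 4*π^2·cos²(3*π·x), and each of sin², cos² integrates to L/2 = 1/2 over (0, 1).
∫_0^1 u² dx = 2/9, so ||u||_L² = sqrt(2)/3.
∫_0^1 (u')² dx = 2*π^2, so ||u'||_L² = sqrt(2)*π.
Ratio ||u||_L² / ||u'||_L² = 1/(3*π).
Sharp Poincaré constant on H^1_0(0, 1) is C_P = L/π = 1/π, achieved by sin(π·x).
This is the k = 3 harmonic; the ratio L/(kπ) is strictly less than C_P = L/π, consistent with the sharp inequality ||u||_L² ≤ C_P ||u'||_L².


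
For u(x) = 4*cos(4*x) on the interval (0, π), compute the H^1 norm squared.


||u||_{H^1(0,π)}^2 = 136*π

u'(x) = -16*sin(4*x).
Expand u² and (u')² and integrate term by term on (0, π), using: for integers n ≥ 1, ∫_0^π sin²(nx) dx = ∫_0^π cos²(nx) dx = π/2; for n ≠ n', ∫_0^π sin(nx)sin(n'x) dx = ∫_0^π cos(nx)cos(n'x) dx = 0; and by product-to-sum, ∫_0^π sin(nx)cos(n'x) dx = ½∫_0^π [sin((n+n')x) + sin((n−n')x)] dx, which is 0 when n+n' is even and 2n/(n²−n'²) when n+n' is odd (it need not vanish on (0, π)).
  u² squared terms: (4)²·∫cos(4x)² dx = 16·π/2 = 8*π.
  So ∫_0^π u² dx = 8*π.
  (u')² squared terms: (-16)²·∫sin(4x)² dx = 256·π/2 = 128*π.
  So ∫_0^π (u')² dx = 128*π.
||u||_{H^1}^2 = (8*π) + (128*π) = 136*π.


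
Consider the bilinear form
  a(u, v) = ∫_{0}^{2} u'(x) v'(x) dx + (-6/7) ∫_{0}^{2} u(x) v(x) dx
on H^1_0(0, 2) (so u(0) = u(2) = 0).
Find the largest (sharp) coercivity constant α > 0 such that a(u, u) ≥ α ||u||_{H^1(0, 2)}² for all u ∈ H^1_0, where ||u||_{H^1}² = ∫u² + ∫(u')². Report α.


α = (-24/7 + π^2)/(4 + π^2)

Coercivity of a(·,·) on H^1_0(0, 2) means a(u, u) ≥ α ||u||_{H^1}² for every u ∈ H^1_0.
The interval has length L = 2, and Poincaré/coercivity depend only on L. Here a(u, u) = ∫(u')² + (-6/7)·∫u².
Here c = -6/7 < 0 with |c| < (π/L)² = π^2/4, so coercivity still holds. The condition a(u,u) ≥ α||u||_{H^1}² reads (1−α)∫(u')² ≥ (α−c)∫u². Any admissible α is ≤ 1 (rapidly oscillating u have ∫u²/∫(u')² → 0), and α = 1 would force 0 ≥ (1−c)∫u², impossible since c < 1; so 1−α > 0. By the sharp Poincaré inequality on H^1_0 of an interval of length L, ∫(u')² ≥ (π/L)²∫u² with equality for the first sine mode sin(π(x−x₀)/L) (x₀ the left endpoint), so the inequality holds for all u iff (1−α)(π/L)² ≥ α − c, i.e. α ≤ ((π/L)² + c)/((π/L)² + 1) = (1 + c(L/π)²)/(1 + (L/π)²). (Direct route, valid since c ≤ 0: Poincaré gives c∫u² ≥ c(L/π)²∫(u')², so a(u,u) ≥ (1 + c(L/π)²)∫(u')², while ||u||_{H^1}² ≤ (1 + (L/π)²)∫(u')²; dividing yields the same α.) With (π/L)² = π^2/4 and c = -6/7, the largest admissible constant is α = ((π/L)² + c)/((π/L)² + 1).
Simplifying, α = (-24/7 + π^2)/(4 + π^2).


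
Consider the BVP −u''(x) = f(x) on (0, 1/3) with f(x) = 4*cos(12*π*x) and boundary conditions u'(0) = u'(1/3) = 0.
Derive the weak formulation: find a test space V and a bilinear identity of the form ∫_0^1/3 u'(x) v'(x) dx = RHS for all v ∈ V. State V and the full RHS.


V = H^1(0, 1/3) (no boundary constraint on v; u is determined up to an additive constant); weak form: ∫_0^1/3 u'v' dx = ∫_0^1/3 (4*cos(12*π*x)) v dx for all v ∈ V.

Multiply both sides by a test function v and integrate from 0 to 1/3:
  ∫_0^1/3 −u''(x) v(x) dx = ∫_0^1/3 f(x) v(x) dx.
Integrate the LHS by parts once:
  ∫_0^1/3 −u'' v dx = −[u'(x) v(x)]_0^1/3 + ∫_0^1/3 u'(x) v'(x) dx.
Thus ∫_0^1/3 u'(x) v'(x) dx = ∫_0^1/3 f(x) v(x) dx + [u'(x) v(x)]_0^1/3.
Choose V so that boundary terms are either known or forced to vanish.
u has homogeneous Neumann: u'(0) = u'(1/3) = 0. So [u' v]_0^1/3 = 0·v(1/3) − 0·v(0) = 0 for any v; take V = H^1(0, 1/3).
Weak formulation: find u (satisfying any essential BC) such that ∫_0^1/3 u'(x) v'(x) dx = ∫_0^1/3 f v dx for all v ∈ V (homogeneous Neumann, so boundary terms vanish).
Substituting f(x) = 4*cos(12*π*x), the right-hand side is ∫_0^1/3 (4*cos(12*π*x)) v dx.
Compatibility check (pure Neumann): taking v ≡ 1 ∈ V gives 0 = ∫_0^1/3 f dx + (0) − (0), i.e. ∫_0^1/3 f dx must equal u'(0) − u'(1/3) = 0. Indeed ∫_0^1/3 (4*cos(12*π*x)) dx = 0, so the data are compatible. The solution is then unique only up to an additive constant (fix it e.g. by requiring ∫_0^1/3 u dx = 0).


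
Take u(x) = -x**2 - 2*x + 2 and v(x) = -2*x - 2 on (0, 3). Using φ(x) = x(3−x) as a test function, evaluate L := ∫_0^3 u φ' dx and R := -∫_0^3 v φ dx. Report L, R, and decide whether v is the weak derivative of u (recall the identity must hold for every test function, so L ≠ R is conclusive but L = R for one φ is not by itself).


LHS = 45/2, RHS = 45/2. Yes, v = u' weakly.

u(x) = -x**2 - 2*x + 2, classical derivative u'(x) = -2*x - 2.
φ(x) = x(3−x), so φ'(x) = 3 - 2*x.
Note φ(0) = φ(3) = 0, so the boundary term u·φ vanishes.
LHS = ∫_0^3 u(x) φ'(x) dx = ∫_0^3 (2*x^3 + x^2 - 10*x + 6) dx. Term by term:
  ∫_0^3 2*x^3 dx = 81/2;  ∫_0^3 x^2 dx = 9;  ∫_0^3 -10*x dx = -45;
  ∫_0^3 6 dx = 18.
Sum: 81/2 + 9 − 45 + 18 = 45/2.
So LHS = 45/2.
∫_0^3 v(x) φ(x) dx = ∫_0^3 (2*x^3 - 4*x^2 - 6*x) dx. Term by term:
  ∫_0^3 2*x^3 dx = 81/2;  ∫_0^3 -4*x^2 dx = -36;  ∫_0^3 -6*x dx = -27.
Sum: 81/2 − 36 − 27 = -45/2.
So RHS = -∫_0^3 v(x) φ(x) dx = 45/2.
LHS = RHS, so the identity holds for this test φ.
Moreover u is smooth here and v(x) = u'(x) = -2*x - 2 pointwise, so the identity holds for every test function. Hence v is the weak derivative of u.
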